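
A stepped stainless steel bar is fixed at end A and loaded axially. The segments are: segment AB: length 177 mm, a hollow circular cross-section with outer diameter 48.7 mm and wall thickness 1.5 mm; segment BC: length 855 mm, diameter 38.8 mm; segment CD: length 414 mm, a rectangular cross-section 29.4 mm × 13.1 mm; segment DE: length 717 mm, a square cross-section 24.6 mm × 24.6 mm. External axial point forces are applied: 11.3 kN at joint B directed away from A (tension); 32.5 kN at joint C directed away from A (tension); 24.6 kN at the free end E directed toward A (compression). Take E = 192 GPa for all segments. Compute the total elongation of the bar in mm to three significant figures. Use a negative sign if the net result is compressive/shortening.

-0.180 mm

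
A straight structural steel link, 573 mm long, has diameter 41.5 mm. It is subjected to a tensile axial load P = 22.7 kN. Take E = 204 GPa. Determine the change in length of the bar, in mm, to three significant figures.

0.0471 mm

A = 1353 mm².
δ_mech = NL/(AE) = 22700·573/(1353·204000) = 0.04714 mm.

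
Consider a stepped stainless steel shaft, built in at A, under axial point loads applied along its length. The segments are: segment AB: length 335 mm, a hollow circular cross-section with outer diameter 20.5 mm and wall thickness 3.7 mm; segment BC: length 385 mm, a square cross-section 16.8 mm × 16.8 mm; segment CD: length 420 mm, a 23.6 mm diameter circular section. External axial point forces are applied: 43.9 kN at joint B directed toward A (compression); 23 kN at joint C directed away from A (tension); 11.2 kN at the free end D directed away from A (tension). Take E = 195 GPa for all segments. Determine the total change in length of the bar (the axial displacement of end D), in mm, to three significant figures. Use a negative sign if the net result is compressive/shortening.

Internal axial forces (sectioning from the free end, tension +): N_CD = 11.2 kN, N_BC = 34.2 kN, N_AB = -9.7 kN.
A_AB = 195.3 mm².
A_BC = 282.2 mm².
A_CD = 437.4 mm².
δ_AB = -9700·335/(195.3·195000) = -0.08533 mm
δ_BC = 34200·385/(282.2·195000) = 0.2392 mm
δ_CD = 11200·420/(437.4·195000) = 0.05515 mm
δ = Σδ_i = 0.2091 mm.

0.209 mm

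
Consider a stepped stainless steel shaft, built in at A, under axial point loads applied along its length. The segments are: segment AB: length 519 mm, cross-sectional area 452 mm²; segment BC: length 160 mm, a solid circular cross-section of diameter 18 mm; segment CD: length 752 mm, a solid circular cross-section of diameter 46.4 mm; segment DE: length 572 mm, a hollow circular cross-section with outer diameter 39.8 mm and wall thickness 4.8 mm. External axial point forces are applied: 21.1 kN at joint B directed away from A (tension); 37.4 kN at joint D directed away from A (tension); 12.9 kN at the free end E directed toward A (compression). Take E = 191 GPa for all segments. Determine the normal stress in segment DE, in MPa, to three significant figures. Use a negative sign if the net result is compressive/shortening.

Internal axial forces (sectioning from the free end, tension +): N_DE = -12.9 kN, N_CD = 24.5 kN, N_BC = 24.5 kN, N_AB = 45.6 kN.
A_DE = 527.8 mm².
σ_DE = N_DE/A_DE = -12900/527.8 = -24.44 MPa.

-24.4 MPa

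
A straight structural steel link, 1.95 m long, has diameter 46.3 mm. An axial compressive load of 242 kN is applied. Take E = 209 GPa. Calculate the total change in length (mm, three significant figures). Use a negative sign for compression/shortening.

-1.34 mm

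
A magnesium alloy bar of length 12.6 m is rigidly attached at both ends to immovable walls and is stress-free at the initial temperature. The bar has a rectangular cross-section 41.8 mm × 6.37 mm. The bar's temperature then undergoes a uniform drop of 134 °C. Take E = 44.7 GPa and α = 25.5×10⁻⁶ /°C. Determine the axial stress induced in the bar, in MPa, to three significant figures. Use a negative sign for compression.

153 MPa

Free thermal expansion αLΔT = 25.5e-6 · 12600 · -134 = -43.05 mm.
The walls impose strain ε = −(-43.05)/12600 = 3.4170e-03; σ = Eε = 44700 · 3.4170e-03 = 152.7 MPa.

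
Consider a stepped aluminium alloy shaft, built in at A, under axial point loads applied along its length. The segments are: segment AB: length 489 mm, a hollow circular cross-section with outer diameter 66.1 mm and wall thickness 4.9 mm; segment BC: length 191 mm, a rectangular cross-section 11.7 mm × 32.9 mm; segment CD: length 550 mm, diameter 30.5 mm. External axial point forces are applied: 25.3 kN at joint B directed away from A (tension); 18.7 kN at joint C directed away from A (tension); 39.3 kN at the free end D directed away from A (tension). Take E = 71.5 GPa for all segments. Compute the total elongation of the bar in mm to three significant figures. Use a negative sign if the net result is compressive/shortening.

1.42 mm

Internal axial forces (sectioning from the free end, tension +): N_CD = 39.3 kN, N_BC = 58 kN, N_AB = 83.3 kN.
A_AB = 942.1 mm².
A_BC = 384.9 mm².
A_CD = 730.6 mm².
δ_AB = 83300·489/(942.1·71500) = 0.6047 mm
δ_BC = 58000·191/(384.9·71500) = 0.4025 mm
δ_CD = 39300·550/(730.6·71500) = 0.4138 mm
δ = Σδ_i = 1.421 mm.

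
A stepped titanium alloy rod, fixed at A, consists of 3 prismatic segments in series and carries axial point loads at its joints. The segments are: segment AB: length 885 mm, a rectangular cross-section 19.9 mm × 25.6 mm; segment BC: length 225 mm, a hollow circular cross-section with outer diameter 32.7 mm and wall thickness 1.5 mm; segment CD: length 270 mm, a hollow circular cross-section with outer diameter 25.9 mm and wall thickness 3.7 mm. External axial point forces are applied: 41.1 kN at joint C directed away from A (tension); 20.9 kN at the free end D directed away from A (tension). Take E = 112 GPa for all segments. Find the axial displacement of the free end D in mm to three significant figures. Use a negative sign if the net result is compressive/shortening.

Internal axial forces (sectioning from the free end, tension +): N_CD = 20.9 kN, N_BC = 62 kN, N_AB = 62 kN.
A_AB = 509.4 mm².
A_BC = 147 mm².
A_CD = 258.1 mm².
δ_AB = 62000·885/(509.4·112000) = 0.9617 mm
δ_BC = 62000·225/(147·112000) = 0.8472 mm
δ_CD = 20900·270/(258.1·112000) = 0.1952 mm
δ = Σδ_i = 2.004 mm.

2.00 mm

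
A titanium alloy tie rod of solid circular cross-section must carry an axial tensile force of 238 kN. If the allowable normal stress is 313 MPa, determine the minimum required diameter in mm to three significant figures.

31.1 mm

Required area A ≥ P/σ_allow = 238000/313 = 760.4 mm².
For a solid circular section, d ≥ √(4A/π) = 31.12 mm.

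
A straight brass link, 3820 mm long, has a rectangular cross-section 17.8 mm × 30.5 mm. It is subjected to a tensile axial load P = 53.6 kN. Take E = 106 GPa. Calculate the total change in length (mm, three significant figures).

A = 542.9 mm².
δ_mech = NL/(AE) = 53600·3820/(542.9·106000) = 3.558 mm.

3.56 mm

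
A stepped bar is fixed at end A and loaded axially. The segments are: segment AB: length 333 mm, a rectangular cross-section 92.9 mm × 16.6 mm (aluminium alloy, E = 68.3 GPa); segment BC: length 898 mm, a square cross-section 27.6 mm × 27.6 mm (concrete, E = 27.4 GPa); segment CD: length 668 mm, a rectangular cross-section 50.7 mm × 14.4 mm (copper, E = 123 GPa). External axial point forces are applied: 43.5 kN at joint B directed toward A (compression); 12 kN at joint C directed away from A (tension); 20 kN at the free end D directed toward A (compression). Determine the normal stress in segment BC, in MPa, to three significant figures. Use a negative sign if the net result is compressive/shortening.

-10.5 MPa

Internal axial forces (sectioning from the free end, tension +): N_CD = -20 kN, N_BC = -8 kN, N_AB = -51.5 kN.
A_BC = 761.8 mm².
σ_BC = N_BC/A_BC = -8000/761.8 = -10.5 MPa.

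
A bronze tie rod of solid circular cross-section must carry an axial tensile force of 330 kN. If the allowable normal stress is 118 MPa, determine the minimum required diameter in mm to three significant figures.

Required area A ≥ P/σ_allow = 330000/118 = 2797 mm².
For a solid circular section, d ≥ √(4A/π) = 59.67 mm.

59.7 mm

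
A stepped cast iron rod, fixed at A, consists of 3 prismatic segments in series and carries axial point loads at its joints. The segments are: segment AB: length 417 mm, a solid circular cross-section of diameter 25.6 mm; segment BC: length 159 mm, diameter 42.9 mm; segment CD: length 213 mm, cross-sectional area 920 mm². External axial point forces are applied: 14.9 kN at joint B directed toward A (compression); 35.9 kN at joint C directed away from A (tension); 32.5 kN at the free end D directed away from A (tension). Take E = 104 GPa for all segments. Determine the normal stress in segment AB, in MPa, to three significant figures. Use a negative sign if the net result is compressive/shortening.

Internal axial forces (sectioning from the free end, tension +): N_CD = 32.5 kN, N_BC = 68.4 kN, N_AB = 53.5 kN.
A_AB = 514.7 mm².
σ_AB = N_AB/A_AB = 53500/514.7 = 103.9 MPa.

104 MPa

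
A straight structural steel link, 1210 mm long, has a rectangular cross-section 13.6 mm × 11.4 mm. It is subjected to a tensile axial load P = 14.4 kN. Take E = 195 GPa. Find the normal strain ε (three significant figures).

4.76e-04

A = 155 mm².
σ = N/A = 92.88 MPa; ε = σ/E = 92.88/195000 = 4.763e-04.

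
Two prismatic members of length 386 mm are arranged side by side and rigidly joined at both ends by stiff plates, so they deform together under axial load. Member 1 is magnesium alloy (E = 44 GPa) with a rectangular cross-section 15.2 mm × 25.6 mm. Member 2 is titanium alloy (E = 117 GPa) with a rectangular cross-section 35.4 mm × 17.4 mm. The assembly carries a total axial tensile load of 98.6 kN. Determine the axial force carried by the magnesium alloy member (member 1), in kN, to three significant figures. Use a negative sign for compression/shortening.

A_1 = 389.1 mm².
A_2 = 616 mm².
Equal strain + equilibrium ⇒ each member carries load in proportion to AE: A₁E₁ = 17120000 N, A₂E₂ = 72070000 N, ΣAE = 89190000 N.
F₁ = P·A₁E₁/ΣAE = 98600·17120000/89190000 = 18930 N.

18.9 kN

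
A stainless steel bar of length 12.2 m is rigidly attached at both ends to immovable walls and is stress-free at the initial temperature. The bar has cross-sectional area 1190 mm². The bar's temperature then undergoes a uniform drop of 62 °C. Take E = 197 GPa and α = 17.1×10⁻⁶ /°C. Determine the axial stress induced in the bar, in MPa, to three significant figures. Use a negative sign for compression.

209 MPa

Free thermal expansion αLΔT = 17.1e-6 · 12200 · -62 = -12.93 mm.
The walls impose strain ε = −(-12.93)/12200 = 1.0602e-03; σ = Eε = 197000 · 1.0602e-03 = 208.9 MPa.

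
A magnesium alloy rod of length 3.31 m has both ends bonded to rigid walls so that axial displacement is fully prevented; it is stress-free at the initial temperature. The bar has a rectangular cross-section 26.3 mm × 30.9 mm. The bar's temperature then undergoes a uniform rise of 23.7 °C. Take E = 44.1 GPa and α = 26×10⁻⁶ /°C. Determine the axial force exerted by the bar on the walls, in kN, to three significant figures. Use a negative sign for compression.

-22.1 kN

Free thermal expansion αLΔT = 26e-6 · 3310 · 23.7 = 2.04 mm.
The walls impose strain ε = −(2.04)/3310 = -6.1620e-04; σ = Eε = 44100 · -6.1620e-04 = -27.17 MPa.
Wall reaction R = σ·A = -27.17·812.7 = -22080 N = -22.08 kN.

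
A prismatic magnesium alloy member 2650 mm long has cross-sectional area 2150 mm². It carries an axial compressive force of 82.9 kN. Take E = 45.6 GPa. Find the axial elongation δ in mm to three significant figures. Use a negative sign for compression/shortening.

-2.24 mm

δ_mech = NL/(AE) = -82900·2650/(2150·45600) = -2.241 mm.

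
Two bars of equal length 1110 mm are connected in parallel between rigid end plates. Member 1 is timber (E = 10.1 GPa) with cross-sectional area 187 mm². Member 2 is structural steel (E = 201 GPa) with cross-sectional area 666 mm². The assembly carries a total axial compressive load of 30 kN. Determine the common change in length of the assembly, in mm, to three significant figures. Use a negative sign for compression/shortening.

Equal strain + equilibrium ⇒ each member carries load in proportion to AE: A₁E₁ = 1889000 N, A₂E₂ = 133900000 N, ΣAE = 135800000 N.
δ = PL/ΣAE = -30000·1110/135800000 = -0.2453 mm.

-0.245 mm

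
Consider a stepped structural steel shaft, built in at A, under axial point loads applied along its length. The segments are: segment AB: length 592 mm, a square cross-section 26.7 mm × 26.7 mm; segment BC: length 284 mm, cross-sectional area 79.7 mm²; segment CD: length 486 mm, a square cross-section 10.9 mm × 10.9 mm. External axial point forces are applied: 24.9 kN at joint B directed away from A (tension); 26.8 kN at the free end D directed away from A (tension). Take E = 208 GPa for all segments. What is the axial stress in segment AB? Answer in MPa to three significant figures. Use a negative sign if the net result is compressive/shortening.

72.5 MPa

Internal axial forces (sectioning from the free end, tension +): N_CD = 26.8 kN, N_BC = 26.8 kN, N_AB = 51.7 kN.
A_AB = 712.9 mm².
σ_AB = N_AB/A_AB = 51700/712.9 = 72.52 MPa.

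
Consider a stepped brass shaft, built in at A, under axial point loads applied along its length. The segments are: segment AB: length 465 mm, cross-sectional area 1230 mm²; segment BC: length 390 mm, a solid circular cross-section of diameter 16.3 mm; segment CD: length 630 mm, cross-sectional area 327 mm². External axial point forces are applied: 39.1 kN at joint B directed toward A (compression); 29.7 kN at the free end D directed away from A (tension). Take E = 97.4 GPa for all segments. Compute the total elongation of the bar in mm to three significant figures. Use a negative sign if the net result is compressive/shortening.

Internal axial forces (sectioning from the free end, tension +): N_CD = 29.7 kN, N_BC = 29.7 kN, N_AB = -9.4 kN.
A_BC = 208.7 mm².
δ_AB = -9400·465/(1230·97400) = -0.03649 mm
δ_BC = 29700·390/(208.7·97400) = 0.5699 mm
δ_CD = 29700·630/(327·97400) = 0.5875 mm
δ = Σδ_i = 1.121 mm.

1.12 mm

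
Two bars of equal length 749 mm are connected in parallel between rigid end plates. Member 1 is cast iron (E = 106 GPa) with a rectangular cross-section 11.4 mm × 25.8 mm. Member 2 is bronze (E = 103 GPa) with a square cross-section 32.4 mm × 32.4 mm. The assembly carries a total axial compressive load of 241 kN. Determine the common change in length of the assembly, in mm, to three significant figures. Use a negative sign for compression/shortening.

A_1 = 294.1 mm².
A_2 = 1050 mm².
Equal strain + equilibrium ⇒ each member carries load in proportion to AE: A₁E₁ = 31180000 N, A₂E₂ = 108100000 N, ΣAE = 139300000 N.
δ = PL/ΣAE = -241000·749/139300000 = -1.296 mm.

-1.30 mm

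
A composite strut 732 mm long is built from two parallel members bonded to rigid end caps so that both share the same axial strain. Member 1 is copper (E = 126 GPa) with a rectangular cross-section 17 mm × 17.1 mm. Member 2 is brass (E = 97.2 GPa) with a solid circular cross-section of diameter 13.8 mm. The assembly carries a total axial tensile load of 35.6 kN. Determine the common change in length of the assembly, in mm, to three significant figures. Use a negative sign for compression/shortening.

A_1 = 290.7 mm².
A_2 = 149.6 mm².
Equal strain + equilibrium ⇒ each member carries load in proportion to AE: A₁E₁ = 36630000 N, A₂E₂ = 14540000 N, ΣAE = 51170000 N.
δ = PL/ΣAE = 35600·732/51170000 = 0.5093 mm.

0.509 mm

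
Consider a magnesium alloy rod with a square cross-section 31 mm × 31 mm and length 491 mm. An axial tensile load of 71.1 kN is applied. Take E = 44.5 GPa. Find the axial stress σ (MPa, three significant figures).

74.0 MPa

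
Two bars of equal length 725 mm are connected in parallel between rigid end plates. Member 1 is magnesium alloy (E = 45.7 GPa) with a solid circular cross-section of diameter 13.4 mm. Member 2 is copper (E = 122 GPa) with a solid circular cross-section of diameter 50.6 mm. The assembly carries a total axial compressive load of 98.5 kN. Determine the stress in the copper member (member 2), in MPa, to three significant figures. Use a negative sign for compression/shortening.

A_1 = 141 mm².
A_2 = 2011 mm².
Equal strain + equilibrium ⇒ each member carries load in proportion to AE: A₁E₁ = 6445000 N, A₂E₂ = 245300000 N, ΣAE = 251800000 N.
σ₂ = P·E₂/ΣAE = -98500·122000/251800000 = -47.73 MPa.

-47.7 MPa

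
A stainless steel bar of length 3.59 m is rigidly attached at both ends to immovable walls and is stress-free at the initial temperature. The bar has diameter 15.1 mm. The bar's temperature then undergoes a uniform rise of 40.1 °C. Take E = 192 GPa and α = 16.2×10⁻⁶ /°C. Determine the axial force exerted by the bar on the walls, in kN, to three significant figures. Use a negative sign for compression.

-22.3 kN

Free thermal expansion αLΔT = 16.2e-6 · 3590 · 40.1 = 2.332 mm.
The walls impose strain ε = −(2.332)/3590 = -6.4962e-04; σ = Eε = 192000 · -6.4962e-04 = -124.7 MPa.
Wall reaction R = σ·A = -124.7·179.1 = -22340 N = -22.34 kN.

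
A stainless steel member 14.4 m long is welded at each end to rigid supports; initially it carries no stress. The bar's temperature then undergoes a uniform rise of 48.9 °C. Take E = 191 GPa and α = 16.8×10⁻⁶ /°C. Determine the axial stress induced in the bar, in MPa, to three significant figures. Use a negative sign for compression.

-157 MPa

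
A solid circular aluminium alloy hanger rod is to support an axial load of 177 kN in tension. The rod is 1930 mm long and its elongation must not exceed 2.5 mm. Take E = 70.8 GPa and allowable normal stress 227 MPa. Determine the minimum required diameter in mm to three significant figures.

49.6 mm

Required area A ≥ P/σ_allow = 177000/227 = 779.7 mm².
For a solid circular section, d ≥ √(4A/π) = 31.51 mm.
Elongation limit: A ≥ PL/(Eδ_allow) = 177000·1930/(70800·2.5) = 1930 mm² ⇒ d ≥ 49.57 mm.
The elongation limit governs.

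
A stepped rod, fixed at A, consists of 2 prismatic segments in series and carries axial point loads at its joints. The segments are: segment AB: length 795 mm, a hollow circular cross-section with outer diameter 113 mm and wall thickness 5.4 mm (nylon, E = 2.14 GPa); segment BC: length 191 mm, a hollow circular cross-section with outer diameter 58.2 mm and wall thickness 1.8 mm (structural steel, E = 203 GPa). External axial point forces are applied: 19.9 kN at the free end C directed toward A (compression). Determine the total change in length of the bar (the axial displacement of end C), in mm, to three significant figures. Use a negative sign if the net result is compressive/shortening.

-4.11 mm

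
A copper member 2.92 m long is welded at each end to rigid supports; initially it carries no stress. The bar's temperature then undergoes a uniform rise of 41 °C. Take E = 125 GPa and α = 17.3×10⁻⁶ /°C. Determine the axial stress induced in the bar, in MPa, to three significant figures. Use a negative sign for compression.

Free thermal expansion αLΔT = 17.3e-6 · 2920 · 41 = 2.071 mm.
The walls impose strain ε = −(2.071)/2920 = -7.0930e-04; σ = Eε = 125000 · -7.0930e-04 = -88.66 MPa.

-88.7 MPa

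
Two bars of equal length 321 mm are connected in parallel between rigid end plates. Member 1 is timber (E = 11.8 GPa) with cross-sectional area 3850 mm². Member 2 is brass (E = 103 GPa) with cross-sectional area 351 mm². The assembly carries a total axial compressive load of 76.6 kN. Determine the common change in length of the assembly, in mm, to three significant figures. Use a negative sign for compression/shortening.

Equal strain + equilibrium ⇒ each member carries load in proportion to AE: A₁E₁ = 45430000 N, A₂E₂ = 36150000 N, ΣAE = 81580000 N.
δ = PL/ΣAE = -76600·321/81580000 = -0.3014 mm.

-0.301 mm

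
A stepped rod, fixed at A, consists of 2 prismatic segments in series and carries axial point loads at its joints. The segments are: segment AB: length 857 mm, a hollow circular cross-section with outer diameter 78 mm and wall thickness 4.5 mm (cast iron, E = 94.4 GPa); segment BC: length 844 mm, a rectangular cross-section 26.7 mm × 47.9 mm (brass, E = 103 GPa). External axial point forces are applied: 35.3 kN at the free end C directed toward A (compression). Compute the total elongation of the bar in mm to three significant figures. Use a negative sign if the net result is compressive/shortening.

Internal axial forces (sectioning from the free end, tension +): N_BC = -35.3 kN, N_AB = -35.3 kN.
A_AB = 1039 mm².
A_BC = 1279 mm².
δ_AB = -35300·857/(1039·94400) = -0.3084 mm
δ_BC = -35300·844/(1279·103000) = -0.2262 mm
δ = Σδ_i = -0.5346 mm.

-0.535 mm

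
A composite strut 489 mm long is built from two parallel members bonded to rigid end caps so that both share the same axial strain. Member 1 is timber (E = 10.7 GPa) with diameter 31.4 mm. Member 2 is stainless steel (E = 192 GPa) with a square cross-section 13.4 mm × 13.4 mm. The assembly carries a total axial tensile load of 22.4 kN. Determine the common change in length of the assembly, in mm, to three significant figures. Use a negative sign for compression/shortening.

0.256 mm

A_1 = 774.4 mm².
A_2 = 179.6 mm².
Equal strain + equilibrium ⇒ each member carries load in proportion to AE: A₁E₁ = 8286000 N, A₂E₂ = 34480000 N, ΣAE = 42760000 N.
δ = PL/ΣAE = 22400·489/42760000 = 0.2562 mm.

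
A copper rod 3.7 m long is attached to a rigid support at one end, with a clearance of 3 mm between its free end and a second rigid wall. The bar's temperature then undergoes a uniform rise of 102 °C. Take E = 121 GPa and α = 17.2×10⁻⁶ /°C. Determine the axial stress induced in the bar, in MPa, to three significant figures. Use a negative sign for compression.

-114 MPa

Free thermal expansion αLΔT = 17.2e-6 · 3700 · 102 = 6.491 mm.
The walls engage after the gap closes; constrained expansion = 6.491 − 3 = 3.491 mm.
The walls impose strain ε = −(3.491)/3700 = -9.4359e-04; σ = Eε = 121000 · -9.4359e-04 = -114.2 MPa.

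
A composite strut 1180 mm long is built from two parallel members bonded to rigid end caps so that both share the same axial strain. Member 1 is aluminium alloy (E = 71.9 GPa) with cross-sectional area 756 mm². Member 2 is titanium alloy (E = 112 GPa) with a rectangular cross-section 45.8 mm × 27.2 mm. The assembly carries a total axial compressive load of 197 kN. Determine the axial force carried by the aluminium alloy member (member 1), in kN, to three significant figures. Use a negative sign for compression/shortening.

A_2 = 1246 mm².
Equal strain + equilibrium ⇒ each member carries load in proportion to AE: A₁E₁ = 54360000 N, A₂E₂ = 139500000 N, ΣAE = 193900000 N.
F₁ = P·A₁E₁/ΣAE = -197000·54360000/193900000 = -55230 N.

-55.2 kN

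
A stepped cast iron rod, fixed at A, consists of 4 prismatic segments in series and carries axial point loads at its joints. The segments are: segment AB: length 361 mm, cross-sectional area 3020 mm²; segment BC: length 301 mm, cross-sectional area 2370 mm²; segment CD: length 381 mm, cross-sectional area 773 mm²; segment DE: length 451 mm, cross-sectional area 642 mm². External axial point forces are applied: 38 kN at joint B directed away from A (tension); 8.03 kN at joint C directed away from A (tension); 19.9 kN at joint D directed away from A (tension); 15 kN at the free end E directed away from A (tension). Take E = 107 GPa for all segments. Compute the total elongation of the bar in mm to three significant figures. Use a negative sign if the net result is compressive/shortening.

0.401 mm

Internal axial forces (sectioning from the free end, tension +): N_DE = 15 kN, N_CD = 34.9 kN, N_BC = 42.93 kN, N_AB = 80.93 kN.
δ_AB = 80930·361/(3020·107000) = 0.09041 mm
δ_BC = 42930·301/(2370·107000) = 0.05096 mm
δ_CD = 34900·381/(773·107000) = 0.1608 mm
δ_DE = 15000·451/(642·107000) = 0.09848 mm
δ = Σδ_i = 0.4006 mm.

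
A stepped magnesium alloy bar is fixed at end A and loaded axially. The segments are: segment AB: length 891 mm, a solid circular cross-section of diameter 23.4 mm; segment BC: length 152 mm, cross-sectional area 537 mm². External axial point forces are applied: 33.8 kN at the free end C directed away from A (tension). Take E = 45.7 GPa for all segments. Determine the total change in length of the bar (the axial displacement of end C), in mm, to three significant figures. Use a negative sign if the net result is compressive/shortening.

1.74 mm

Internal axial forces (sectioning from the free end, tension +): N_BC = 33.8 kN, N_AB = 33.8 kN.
A_AB = 430.1 mm².
δ_AB = 33800·891/(430.1·45700) = 1.532 mm
δ_BC = 33800·152/(537·45700) = 0.2093 mm
δ = Σδ_i = 1.742 mm.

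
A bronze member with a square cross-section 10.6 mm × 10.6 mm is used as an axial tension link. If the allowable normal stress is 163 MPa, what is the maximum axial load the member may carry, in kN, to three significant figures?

A = 112.4 mm².
P_max = σ_allow · A = 163 · 112.4 = 18310 N = 18.31 kN.

18.3 kN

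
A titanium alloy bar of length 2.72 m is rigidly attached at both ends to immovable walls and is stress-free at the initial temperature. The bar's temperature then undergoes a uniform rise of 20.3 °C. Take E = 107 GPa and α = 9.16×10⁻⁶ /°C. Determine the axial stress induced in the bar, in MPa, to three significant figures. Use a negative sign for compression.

-19.9 MPa

Free thermal expansion αLΔT = 9.16e-6 · 2720 · 20.3 = 0.5058 mm.
The walls impose strain ε = −(0.5058)/2720 = -1.8595e-04; σ = Eε = 107000 · -1.8595e-04 = -19.9 MPa.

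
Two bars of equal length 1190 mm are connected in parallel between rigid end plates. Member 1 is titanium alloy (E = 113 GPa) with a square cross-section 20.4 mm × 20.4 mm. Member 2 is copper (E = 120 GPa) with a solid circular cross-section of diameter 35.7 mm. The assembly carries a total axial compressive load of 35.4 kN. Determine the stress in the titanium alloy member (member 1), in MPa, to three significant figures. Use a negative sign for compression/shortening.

A_1 = 416.2 mm².
A_2 = 1001 mm².
Equal strain + equilibrium ⇒ each member carries load in proportion to AE: A₁E₁ = 47030000 N, A₂E₂ = 120100000 N, ΣAE = 167100000 N.
σ₁ = P·E₁/ΣAE = -35400·113000/167100000 = -23.93 MPa.

-23.9 MPa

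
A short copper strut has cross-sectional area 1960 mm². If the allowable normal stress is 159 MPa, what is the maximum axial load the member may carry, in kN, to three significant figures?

P_max = σ_allow · A = 159 · 1960 = 311600 N = 311.6 kN.

312 kN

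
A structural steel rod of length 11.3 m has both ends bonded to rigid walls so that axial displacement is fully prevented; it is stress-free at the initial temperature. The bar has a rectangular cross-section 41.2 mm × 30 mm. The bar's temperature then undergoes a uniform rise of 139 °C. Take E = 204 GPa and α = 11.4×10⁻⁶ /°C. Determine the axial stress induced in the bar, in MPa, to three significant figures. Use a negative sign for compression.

Free thermal expansion αLΔT = 11.4e-6 · 11300 · 139 = 17.91 mm.
The walls impose strain ε = −(17.91)/11300 = -1.5846e-03; σ = Eε = 204000 · -1.5846e-03 = -323.3 MPa.

-323 MPa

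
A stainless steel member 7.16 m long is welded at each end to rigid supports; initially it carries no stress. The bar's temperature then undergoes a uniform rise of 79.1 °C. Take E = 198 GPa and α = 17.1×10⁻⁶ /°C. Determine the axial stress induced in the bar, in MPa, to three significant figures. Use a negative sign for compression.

-268 MPa

Free thermal expansion αLΔT = 17.1e-6 · 7160 · 79.1 = 9.685 mm.
The walls impose strain ε = −(9.685)/7160 = -1.3526e-03; σ = Eε = 198000 · -1.3526e-03 = -267.8 MPa.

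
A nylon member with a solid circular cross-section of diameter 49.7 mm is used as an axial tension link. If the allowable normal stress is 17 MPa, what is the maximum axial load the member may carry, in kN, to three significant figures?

33.0 kN

A = 1940 mm².
P_max = σ_allow · A = 17 · 1940 = 32980 N = 32.98 kN.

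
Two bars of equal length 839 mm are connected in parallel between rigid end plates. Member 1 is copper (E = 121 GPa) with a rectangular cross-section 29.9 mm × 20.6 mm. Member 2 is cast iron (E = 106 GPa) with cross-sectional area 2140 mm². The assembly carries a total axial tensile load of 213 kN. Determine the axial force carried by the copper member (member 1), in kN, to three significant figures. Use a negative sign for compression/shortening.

A_1 = 615.9 mm².
Equal strain + equilibrium ⇒ each member carries load in proportion to AE: A₁E₁ = 74530000 N, A₂E₂ = 226800000 N, ΣAE = 301400000 N.
F₁ = P·A₁E₁/ΣAE = 213000·74530000/301400000 = 52680 N.

52.7 kN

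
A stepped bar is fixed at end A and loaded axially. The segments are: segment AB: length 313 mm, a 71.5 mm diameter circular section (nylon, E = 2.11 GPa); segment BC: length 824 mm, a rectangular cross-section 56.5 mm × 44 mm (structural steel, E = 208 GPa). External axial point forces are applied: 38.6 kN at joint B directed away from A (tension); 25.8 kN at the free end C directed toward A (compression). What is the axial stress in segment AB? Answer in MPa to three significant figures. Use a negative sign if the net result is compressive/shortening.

Internal axial forces (sectioning from the free end, tension +): N_BC = -25.8 kN, N_AB = 12.8 kN.
A_AB = 4015 mm².
σ_AB = N_AB/A_AB = 12800/4015 = 3.188 MPa.

3.19 MPa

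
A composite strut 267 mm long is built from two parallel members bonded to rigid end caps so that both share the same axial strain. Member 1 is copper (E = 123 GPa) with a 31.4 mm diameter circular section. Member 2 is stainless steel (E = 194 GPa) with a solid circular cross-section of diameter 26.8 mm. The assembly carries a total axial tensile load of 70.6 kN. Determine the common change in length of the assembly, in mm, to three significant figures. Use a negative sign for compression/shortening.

0.0921 mm

A_1 = 774.4 mm².
A_2 = 564.1 mm².
Equal strain + equilibrium ⇒ each member carries load in proportion to AE: A₁E₁ = 95250000 N, A₂E₂ = 109400000 N, ΣAE = 204700000 N.
δ = PL/ΣAE = 70600·267/204700000 = 0.09209 mm.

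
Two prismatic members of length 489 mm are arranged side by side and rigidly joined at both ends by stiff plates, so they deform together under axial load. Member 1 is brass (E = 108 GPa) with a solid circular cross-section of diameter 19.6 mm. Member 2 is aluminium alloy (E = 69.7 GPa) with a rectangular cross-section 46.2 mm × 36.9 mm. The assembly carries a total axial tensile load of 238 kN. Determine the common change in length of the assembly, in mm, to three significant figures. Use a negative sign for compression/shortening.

A_1 = 301.7 mm².
A_2 = 1705 mm².
Equal strain + equilibrium ⇒ each member carries load in proportion to AE: A₁E₁ = 32590000 N, A₂E₂ = 118800000 N, ΣAE = 151400000 N.
δ = PL/ΣAE = 238000·489/151400000 = 0.7687 mm.

0.769 mm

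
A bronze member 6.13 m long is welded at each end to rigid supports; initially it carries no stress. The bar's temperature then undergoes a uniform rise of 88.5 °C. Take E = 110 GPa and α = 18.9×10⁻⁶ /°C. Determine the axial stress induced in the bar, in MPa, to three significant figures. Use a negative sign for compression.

Free thermal expansion αLΔT = 18.9e-6 · 6130 · 88.5 = 10.25 mm.
The walls impose strain ε = −(10.25)/6130 = -1.6726e-03; σ = Eε = 110000 · -1.6726e-03 = -184 MPa.

-184 MPa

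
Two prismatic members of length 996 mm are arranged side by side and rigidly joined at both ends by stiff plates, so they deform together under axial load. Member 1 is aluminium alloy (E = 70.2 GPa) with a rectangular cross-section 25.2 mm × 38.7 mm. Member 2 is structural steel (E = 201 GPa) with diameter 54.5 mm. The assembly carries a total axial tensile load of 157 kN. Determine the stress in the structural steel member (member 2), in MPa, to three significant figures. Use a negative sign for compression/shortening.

A_1 = 975.2 mm².
A_2 = 2333 mm².
Equal strain + equilibrium ⇒ each member carries load in proportion to AE: A₁E₁ = 68460000 N, A₂E₂ = 468900000 N, ΣAE = 537400000 N.
σ₂ = P·E₂/ΣAE = 157000·201000/537400000 = 58.73 MPa.

58.7 MPa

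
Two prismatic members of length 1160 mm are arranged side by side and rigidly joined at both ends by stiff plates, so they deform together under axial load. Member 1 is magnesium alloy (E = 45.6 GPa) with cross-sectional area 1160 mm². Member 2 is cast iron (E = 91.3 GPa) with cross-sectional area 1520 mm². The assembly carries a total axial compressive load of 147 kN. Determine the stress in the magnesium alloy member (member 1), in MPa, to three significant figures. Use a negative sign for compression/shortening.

Equal strain + equilibrium ⇒ each member carries load in proportion to AE: A₁E₁ = 52900000 N, A₂E₂ = 138800000 N, ΣAE = 191700000 N.
σ₁ = P·E₁/ΣAE = -147000·45600/191700000 = -34.97 MPa.

-35.0 MPa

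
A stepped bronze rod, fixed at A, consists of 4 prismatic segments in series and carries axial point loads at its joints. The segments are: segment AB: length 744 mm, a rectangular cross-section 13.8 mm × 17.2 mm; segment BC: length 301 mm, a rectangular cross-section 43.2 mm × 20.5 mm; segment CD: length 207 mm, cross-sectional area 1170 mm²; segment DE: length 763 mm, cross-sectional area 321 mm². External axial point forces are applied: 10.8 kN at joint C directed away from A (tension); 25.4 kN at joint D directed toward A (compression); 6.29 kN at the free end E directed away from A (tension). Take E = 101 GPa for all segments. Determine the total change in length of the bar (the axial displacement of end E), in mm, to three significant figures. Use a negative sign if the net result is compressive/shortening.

Internal axial forces (sectioning from the free end, tension +): N_DE = 6.29 kN, N_CD = -19.11 kN, N_BC = -8.31 kN, N_AB = -8.31 kN.
A_AB = 237.4 mm².
A_BC = 885.6 mm².
δ_AB = -8310·744/(237.4·101000) = -0.2579 mm
δ_BC = -8310·301/(885.6·101000) = -0.02796 mm
δ_CD = -19110·207/(1170·101000) = -0.03348 mm
δ_DE = 6290·763/(321·101000) = 0.148 mm
δ = Σδ_i = -0.1713 mm.

-0.171 mm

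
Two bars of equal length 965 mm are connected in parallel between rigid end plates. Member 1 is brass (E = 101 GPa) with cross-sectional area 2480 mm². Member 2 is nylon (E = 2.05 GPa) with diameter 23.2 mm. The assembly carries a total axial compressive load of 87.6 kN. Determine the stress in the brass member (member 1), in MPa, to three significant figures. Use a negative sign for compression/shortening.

-35.2 MPa

A_2 = 422.7 mm².
Equal strain + equilibrium ⇒ each member carries load in proportion to AE: A₁E₁ = 250500000 N, A₂E₂ = 866600 N, ΣAE = 251300000 N.
σ₁ = P·E₁/ΣAE = -87600·101000/251300000 = -35.2 MPa.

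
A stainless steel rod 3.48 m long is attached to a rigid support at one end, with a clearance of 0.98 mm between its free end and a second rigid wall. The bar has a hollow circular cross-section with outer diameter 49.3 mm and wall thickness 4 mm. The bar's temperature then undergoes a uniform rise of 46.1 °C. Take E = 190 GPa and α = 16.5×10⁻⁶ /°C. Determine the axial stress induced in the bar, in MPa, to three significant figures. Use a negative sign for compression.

Free thermal expansion αLΔT = 16.5e-6 · 3480 · 46.1 = 2.647 mm.
The walls engage after the gap closes; constrained expansion = 2.647 − 0.98 = 1.667 mm.
The walls impose strain ε = −(1.667)/3480 = -4.7904e-04; σ = Eε = 190000 · -4.7904e-04 = -91.02 MPa.

-91.0 MPa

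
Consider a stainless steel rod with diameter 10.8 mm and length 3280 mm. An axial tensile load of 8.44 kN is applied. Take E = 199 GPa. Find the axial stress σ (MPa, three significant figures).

92.1 MPa

A = 91.61 mm².
σ = N/A = 8440/91.61 = 92.13 MPa.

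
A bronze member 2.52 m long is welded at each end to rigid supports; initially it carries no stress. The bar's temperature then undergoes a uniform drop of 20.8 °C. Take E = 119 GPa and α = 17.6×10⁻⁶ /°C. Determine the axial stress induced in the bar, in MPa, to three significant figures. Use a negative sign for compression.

Free thermal expansion αLΔT = 17.6e-6 · 2520 · -20.8 = -0.9225 mm.
The walls impose strain ε = −(-0.9225)/2520 = 3.6608e-04; σ = Eε = 119000 · 3.6608e-04 = 43.56 MPa.

43.6 MPa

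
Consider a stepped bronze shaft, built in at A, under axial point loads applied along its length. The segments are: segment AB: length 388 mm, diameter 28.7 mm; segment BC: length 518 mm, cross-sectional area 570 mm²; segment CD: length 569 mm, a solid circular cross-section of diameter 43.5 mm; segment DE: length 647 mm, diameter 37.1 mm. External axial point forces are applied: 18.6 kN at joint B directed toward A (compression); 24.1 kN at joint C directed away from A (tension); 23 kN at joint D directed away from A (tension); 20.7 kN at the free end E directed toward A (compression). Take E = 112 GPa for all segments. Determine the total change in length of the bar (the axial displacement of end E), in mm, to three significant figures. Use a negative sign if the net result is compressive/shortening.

0.153 mm

Internal axial forces (sectioning from the free end, tension +): N_DE = -20.7 kN, N_CD = 2.3 kN, N_BC = 26.4 kN, N_AB = 7.8 kN.
A_AB = 646.9 mm².
A_CD = 1486 mm².
A_DE = 1081 mm².
δ_AB = 7800·388/(646.9·112000) = 0.04177 mm
δ_BC = 26400·518/(570·112000) = 0.2142 mm
δ_CD = 2300·569/(1486·112000) = 0.007862 mm
δ_DE = -20700·647/(1081·112000) = -0.1106 mm
δ = Σδ_i = 0.1532 mm.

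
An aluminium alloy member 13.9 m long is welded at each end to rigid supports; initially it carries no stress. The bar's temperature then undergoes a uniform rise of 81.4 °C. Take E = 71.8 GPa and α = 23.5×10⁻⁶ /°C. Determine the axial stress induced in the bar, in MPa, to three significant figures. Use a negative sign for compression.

Free thermal expansion αLΔT = 23.5e-6 · 13900 · 81.4 = 26.59 mm.
The walls impose strain ε = −(26.59)/13900 = -1.9129e-03; σ = Eε = 71800 · -1.9129e-03 = -137.3 MPa.

-137 MPa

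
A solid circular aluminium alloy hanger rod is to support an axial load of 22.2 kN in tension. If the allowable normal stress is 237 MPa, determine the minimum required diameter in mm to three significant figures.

10.9 mm

Required area A ≥ P/σ_allow = 22200/237 = 93.67 mm².
For a solid circular section, d ≥ √(4A/π) = 10.92 mm.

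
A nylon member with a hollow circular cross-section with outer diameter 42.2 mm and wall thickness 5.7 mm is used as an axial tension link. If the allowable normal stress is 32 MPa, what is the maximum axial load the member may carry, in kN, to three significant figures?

20.9 kN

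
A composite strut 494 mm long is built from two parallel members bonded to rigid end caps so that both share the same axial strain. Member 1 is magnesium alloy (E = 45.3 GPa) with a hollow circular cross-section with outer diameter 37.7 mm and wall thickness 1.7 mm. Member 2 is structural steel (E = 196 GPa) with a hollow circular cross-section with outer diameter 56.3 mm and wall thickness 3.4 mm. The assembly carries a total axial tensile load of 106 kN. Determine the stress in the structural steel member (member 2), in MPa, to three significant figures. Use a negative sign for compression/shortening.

174 MPa

A_1 = 192.3 mm².
A_2 = 565 mm².
Equal strain + equilibrium ⇒ each member carries load in proportion to AE: A₁E₁ = 8710000 N, A₂E₂ = 110700000 N, ΣAE = 119500000 N.
σ₂ = P·E₂/ΣAE = 106000·196000/119500000 = 173.9 MPa.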